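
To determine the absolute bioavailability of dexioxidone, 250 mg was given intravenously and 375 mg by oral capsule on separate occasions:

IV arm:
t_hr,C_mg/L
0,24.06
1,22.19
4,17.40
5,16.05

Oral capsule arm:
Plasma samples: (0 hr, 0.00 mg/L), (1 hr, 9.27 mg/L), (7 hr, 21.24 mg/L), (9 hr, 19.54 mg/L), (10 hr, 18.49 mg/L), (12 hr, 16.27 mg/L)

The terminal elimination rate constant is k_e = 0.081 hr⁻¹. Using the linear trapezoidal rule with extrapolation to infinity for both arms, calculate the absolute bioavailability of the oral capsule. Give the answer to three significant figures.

F = 0.878

Trapezoidal AUC_0→5 (IV):
  [0→1]: (24.06+22.19)/2 × 1 = 23.125
  [1→4]: (22.19+17.40)/2 × 3 = 59.385
  [4→5]: (17.40+16.05)/2 × 1 = 16.725
  Sum = 99.235 mg/L·hr
IV tail: 16.05/0.081 = 198.148; AUC_iv,0→∞ = 99.235 + 198.148 = 297.383 mg/L·hr
Trapezoidal AUC_0→12 (oral capsule):
  [0→1]: (0.00+9.27)/2 × 1 = 4.635
  [1→7]: (9.27+21.24)/2 × 6 = 91.53
  [7→9]: (21.24+19.54)/2 × 2 = 40.78
  [9→10]: (19.54+18.49)/2 × 1 = 19.015
  [10→12]: (18.49+16.27)/2 × 2 = 34.76
  Sum = 190.72 mg/L·hr
oral capsule tail: 16.27/0.081 = 200.864; AUC_ev,0→∞ = 190.72 + 200.864 = 391.584 mg/L·hr
F = (AUC_ev/D_ev)/(AUC_iv/D_iv) = (391.584/375)/(297.383/250) = 1.044224/1.189532 = 0.8778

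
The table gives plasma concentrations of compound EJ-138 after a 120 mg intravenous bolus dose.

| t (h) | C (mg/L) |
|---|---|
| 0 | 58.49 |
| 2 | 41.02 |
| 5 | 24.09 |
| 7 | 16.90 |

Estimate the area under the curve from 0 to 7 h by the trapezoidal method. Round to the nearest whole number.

AUC = 238 mg/L·h

Trapezoidal AUC_0→7:
  [0→2]: (58.49+41.02)/2 × 2 = 99.51
  [2→5]: (41.02+24.09)/2 × 3 = 97.665
  [5→7]: (24.09+16.90)/2 × 2 = 40.99
  Sum = 238.165 mg/L·h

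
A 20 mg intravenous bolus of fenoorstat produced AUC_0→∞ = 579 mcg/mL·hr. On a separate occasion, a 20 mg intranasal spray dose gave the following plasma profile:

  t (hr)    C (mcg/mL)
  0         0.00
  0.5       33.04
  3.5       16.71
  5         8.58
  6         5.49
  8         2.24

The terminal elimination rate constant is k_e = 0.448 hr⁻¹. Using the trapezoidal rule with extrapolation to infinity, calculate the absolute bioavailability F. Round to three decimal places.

F = 0.210

Trapezoidal AUC_0→8 (intranasal spray):
  [0→0.5]: (0.00+33.04)/2 × 0.5 = 8.26
  [0.5→3.5]: (33.04+16.71)/2 × 3 = 74.625
  [3.5→5]: (16.71+8.58)/2 × 1.5 = 18.9675
  [5→6]: (8.58+5.49)/2 × 1 = 7.035
  [6→8]: (5.49+2.24)/2 × 2 = 7.73
  Sum = 116.6175 mcg/mL·hr
Tail: C_last/k_e = 2.24/0.448 = 5.000
AUC_0→∞ (intranasal spray) = 116.6175 + 5.000 = 121.6175 mcg/mL·hr
F = (AUC_ev/D_ev)/(AUC_iv/D_iv) = (121.6175/20)/(579/20) = 6.080875/28.95 = 0.2100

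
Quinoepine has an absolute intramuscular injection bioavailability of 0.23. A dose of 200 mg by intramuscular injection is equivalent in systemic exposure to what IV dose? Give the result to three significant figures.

D_iv = 46.0 mg

Systemic exposure from an extravascular dose = F × D_ev, so the equivalent IV dose is F × D_ev.
D_iv = F × D_ev = 0.23 × 200 = 46 mg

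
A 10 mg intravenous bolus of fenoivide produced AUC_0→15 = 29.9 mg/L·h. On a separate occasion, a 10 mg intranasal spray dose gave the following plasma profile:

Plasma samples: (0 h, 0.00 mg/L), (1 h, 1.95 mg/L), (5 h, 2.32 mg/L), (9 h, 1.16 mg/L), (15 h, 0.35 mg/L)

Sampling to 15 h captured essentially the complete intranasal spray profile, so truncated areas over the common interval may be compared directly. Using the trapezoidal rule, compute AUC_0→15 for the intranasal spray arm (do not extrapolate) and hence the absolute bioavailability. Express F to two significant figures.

F = 0.70

Trapezoidal AUC_0→15 (intranasal spray):
  [0→1]: (0.00+1.95)/2 × 1 = 0.975
  [1→5]: (1.95+2.32)/2 × 4 = 8.54
  [5→9]: (2.32+1.16)/2 × 4 = 6.96
  [9→15]: (1.16+0.35)/2 × 6 = 4.53
  Sum = 21.005 mg/L·h
F = (AUC_ev/D_ev)/(AUC_iv/D_iv) = (21.005/10)/(29.9/10) = 2.1005/2.99 = 0.7025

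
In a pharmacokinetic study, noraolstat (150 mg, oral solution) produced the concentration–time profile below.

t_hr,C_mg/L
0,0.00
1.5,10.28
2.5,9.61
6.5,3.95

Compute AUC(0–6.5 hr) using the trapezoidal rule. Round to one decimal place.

AUC = 44.8 mg/L·hr

Trapezoidal AUC_0→6.5:
  [0→1.5]: (0.00+10.28)/2 × 1.5 = 7.71
  [1.5→2.5]: (10.28+9.61)/2 × 1 = 9.945
  [2.5→6.5]: (9.61+3.95)/2 × 4 = 27.12
  Sum = 44.775 mg/L·hr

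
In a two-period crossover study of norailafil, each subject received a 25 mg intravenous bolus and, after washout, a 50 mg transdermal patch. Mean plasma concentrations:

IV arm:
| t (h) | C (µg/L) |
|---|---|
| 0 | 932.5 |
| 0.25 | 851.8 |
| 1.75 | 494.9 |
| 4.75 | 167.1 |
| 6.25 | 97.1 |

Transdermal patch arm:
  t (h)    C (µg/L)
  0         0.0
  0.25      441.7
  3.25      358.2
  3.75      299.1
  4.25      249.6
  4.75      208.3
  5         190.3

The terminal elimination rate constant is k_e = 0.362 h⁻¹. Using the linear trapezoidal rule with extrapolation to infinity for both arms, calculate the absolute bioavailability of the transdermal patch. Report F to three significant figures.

Trapezoidal AUC_0→6.25 (IV):
  [0→0.25]: (932.5+851.8)/2 × 0.25 = 223.0375
  [0.25→1.75]: (851.8+494.9)/2 × 1.5 = 1010.025
  [1.75→4.75]: (494.9+167.1)/2 × 3 = 993.0
  [4.75→6.25]: (167.1+97.1)/2 × 1.5 = 198.15
  Sum = 2424.2125 µg/L·h
IV tail: 97.1/0.362 = 268.232; AUC_iv,0→∞ = 2424.2125 + 268.232 = 2692.4445 µg/L·h
Trapezoidal AUC_0→5 (transdermal patch):
  [0→0.25]: (0.0+441.7)/2 × 0.25 = 55.2125
  [0.25→3.25]: (441.7+358.2)/2 × 3 = 1199.85
  [3.25→3.75]: (358.2+299.1)/2 × 0.5 = 164.325
  [3.75→4.25]: (299.1+249.6)/2 × 0.5 = 137.175
  [4.25→4.75]: (249.6+208.3)/2 × 0.5 = 114.475
  [4.75→5]: (208.3+190.3)/2 × 0.25 = 49.825
  Sum = 1720.8625 µg/L·h
transdermal patch tail: 190.3/0.362 = 525.691; AUC_ev,0→∞ = 1720.8625 + 525.691 = 2246.5535 µg/L·h
F = (AUC_ev/D_ev)/(AUC_iv/D_iv) = (2246.5535/50)/(2692.4445/25) = 44.93107/107.69778 = 0.4172

F = 0.417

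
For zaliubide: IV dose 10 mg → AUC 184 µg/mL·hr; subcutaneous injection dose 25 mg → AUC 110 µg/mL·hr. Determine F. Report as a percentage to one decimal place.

F = 23.9%

F = (AUC_ev / D_ev) / (AUC_iv / D_iv)
  = (110/25) / (184/10)
  = 4.4 / 18.4 = 0.2391
  = 23.91%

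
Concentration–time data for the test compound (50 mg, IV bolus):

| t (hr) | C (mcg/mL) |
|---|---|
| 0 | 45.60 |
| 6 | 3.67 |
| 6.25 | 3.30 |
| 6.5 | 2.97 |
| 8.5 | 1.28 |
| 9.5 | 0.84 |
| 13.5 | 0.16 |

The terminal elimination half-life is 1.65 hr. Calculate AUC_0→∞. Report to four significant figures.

Trapezoidal AUC_0→13.5:
  [0→6]: (45.60+3.67)/2 × 6 = 147.81
  [6→6.25]: (3.67+3.30)/2 × 0.25 = 0.87125
  [6.25→6.5]: (3.30+2.97)/2 × 0.25 = 0.78375
  [6.5→8.5]: (2.97+1.28)/2 × 2 = 4.25
  [8.5→9.5]: (1.28+0.84)/2 × 1 = 1.06
  [9.5→13.5]: (0.84+0.16)/2 × 4 = 2.0
  Sum = 156.775 mcg/mL·hr
k_e = ln2 / t½ = 0.693147 / 1.65 = 0.4201 hr^-1
Extrapolated tail: C_last / k_e = 0.16 / 0.4201 = 0.381
AUC_0→∞ = 156.775 + 0.381 = 157.156 mcg/mL·hr

AUC = 157.2 mcg/mL·hr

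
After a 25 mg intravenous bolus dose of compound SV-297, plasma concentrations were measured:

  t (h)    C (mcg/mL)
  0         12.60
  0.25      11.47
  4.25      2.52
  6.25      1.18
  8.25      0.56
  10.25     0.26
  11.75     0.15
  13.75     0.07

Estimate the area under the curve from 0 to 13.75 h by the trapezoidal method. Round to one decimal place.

Trapezoidal AUC_0→13.75:
  [0→0.25]: (12.60+11.47)/2 × 0.25 = 3.00875
  [0.25→4.25]: (11.47+2.52)/2 × 4 = 27.98
  [4.25→6.25]: (2.52+1.18)/2 × 2 = 3.7
  [6.25→8.25]: (1.18+0.56)/2 × 2 = 1.74
  [8.25→10.25]: (0.56+0.26)/2 × 2 = 0.82
  [10.25→11.75]: (0.26+0.15)/2 × 1.5 = 0.3075
  [11.75→13.75]: (0.15+0.07)/2 × 2 = 0.22
  Sum = 37.77625 mcg/mL·h

AUC = 37.8 mcg/mL·h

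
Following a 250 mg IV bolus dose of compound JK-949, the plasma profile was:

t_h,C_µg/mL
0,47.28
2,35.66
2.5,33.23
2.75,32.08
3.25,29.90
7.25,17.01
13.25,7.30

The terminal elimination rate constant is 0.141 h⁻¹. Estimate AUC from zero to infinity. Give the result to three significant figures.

AUC = 342 µg/mL·h

Trapezoidal AUC_0→13.25:
  [0→2]: (47.28+35.66)/2 × 2 = 82.94
  [2→2.5]: (35.66+33.23)/2 × 0.5 = 17.2225
  [2.5→2.75]: (33.23+32.08)/2 × 0.25 = 8.16375
  [2.75→3.25]: (32.08+29.90)/2 × 0.5 = 15.495
  [3.25→7.25]: (29.90+17.01)/2 × 4 = 93.82
  [7.25→13.25]: (17.01+7.30)/2 × 6 = 72.93
  Sum = 290.57125 µg/mL·h
Extrapolated tail: C_last / k_e = 7.30 / 0.141 = 51.773
AUC_0→∞ = 290.57125 + 51.773 = 342.34425 µg/mL·h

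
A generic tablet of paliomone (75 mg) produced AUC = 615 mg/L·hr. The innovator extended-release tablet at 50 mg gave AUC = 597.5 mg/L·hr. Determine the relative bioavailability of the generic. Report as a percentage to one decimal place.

F_rel = (AUC_test/D_test) / (AUC_ref/D_ref)
      = (615/75) / (597.5/50)
      = 8.2 / 11.95 = 0.6862 = 68.62%

F_rel = 68.6%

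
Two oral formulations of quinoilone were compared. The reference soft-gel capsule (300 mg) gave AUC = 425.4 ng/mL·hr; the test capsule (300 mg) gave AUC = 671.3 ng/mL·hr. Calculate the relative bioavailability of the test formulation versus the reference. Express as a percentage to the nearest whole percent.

F_rel = 158%

F_rel = (AUC_test/D_test) / (AUC_ref/D_ref)
      = (671.3/300) / (425.4/300)
      = 2.23767 / 1.418 = 1.5780 = 157.80%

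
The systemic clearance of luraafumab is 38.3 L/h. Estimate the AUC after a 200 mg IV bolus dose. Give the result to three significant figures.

AUC_0→∞ = Dose_iv / CL
        = 200 / 38.3 = 5.22193 mg/L·h

AUC = 5.22 mg/L·h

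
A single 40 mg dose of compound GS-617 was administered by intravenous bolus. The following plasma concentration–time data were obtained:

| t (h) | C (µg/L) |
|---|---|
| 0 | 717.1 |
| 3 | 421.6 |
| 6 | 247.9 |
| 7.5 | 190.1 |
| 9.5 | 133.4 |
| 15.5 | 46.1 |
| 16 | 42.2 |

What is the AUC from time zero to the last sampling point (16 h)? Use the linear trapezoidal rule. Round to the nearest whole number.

AUC = 3925 µg/L·h

Trapezoidal AUC_0→16:
  [0→3]: (717.1+421.6)/2 × 3 = 1708.05
  [3→6]: (421.6+247.9)/2 × 3 = 1004.25
  [6→7.5]: (247.9+190.1)/2 × 1.5 = 328.5
  [7.5→9.5]: (190.1+133.4)/2 × 2 = 323.5
  [9.5→15.5]: (133.4+46.1)/2 × 6 = 538.5
  [15.5→16]: (46.1+42.2)/2 × 0.5 = 22.075
  Sum = 3924.875 µg/L·h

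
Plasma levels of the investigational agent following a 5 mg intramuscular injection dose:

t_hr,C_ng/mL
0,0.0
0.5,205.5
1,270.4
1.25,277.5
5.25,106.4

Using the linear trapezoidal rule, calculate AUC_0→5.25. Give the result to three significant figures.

AUC = 1010 ng/mL·hr

Trapezoidal AUC_0→5.25:
  [0→0.5]: (0.0+205.5)/2 × 0.5 = 51.375
  [0.5→1]: (205.5+270.4)/2 × 0.5 = 118.975
  [1→1.25]: (270.4+277.5)/2 × 0.25 = 68.4875
  [1.25→5.25]: (277.5+106.4)/2 × 4 = 767.8
  Sum = 1006.6375 ng/mL·hr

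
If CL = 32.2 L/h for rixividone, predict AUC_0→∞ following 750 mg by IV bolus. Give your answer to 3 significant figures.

AUC_0→∞ = Dose_iv / CL
        = 750 / 32.2 = 23.2919 mg/L·h

AUC = 23.3 mg/L·h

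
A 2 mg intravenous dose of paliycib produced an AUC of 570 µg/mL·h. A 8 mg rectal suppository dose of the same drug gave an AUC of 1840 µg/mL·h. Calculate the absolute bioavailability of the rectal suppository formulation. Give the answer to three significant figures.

F = (AUC_ev / D_ev) / (AUC_iv / D_iv)
  = (1840/8) / (570/2)
  = 230 / 285 = 0.8070

F = 0.807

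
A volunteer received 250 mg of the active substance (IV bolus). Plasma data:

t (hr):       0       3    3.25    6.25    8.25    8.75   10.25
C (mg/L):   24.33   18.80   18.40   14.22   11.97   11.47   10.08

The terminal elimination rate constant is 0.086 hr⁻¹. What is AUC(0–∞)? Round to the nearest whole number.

Trapezoidal AUC_0→10.25:
  [0→3]: (24.33+18.80)/2 × 3 = 64.695
  [3→3.25]: (18.80+18.40)/2 × 0.25 = 4.65
  [3.25→6.25]: (18.40+14.22)/2 × 3 = 48.93
  [6.25→8.25]: (14.22+11.97)/2 × 2 = 26.19
  [8.25→8.75]: (11.97+11.47)/2 × 0.5 = 5.86
  [8.75→10.25]: (11.47+10.08)/2 × 1.5 = 16.1625
  Sum = 166.4875 mg/L·hr
Extrapolated tail: C_last / k_e = 10.08 / 0.086 = 117.209
AUC_0→∞ = 166.4875 + 117.209 = 283.6965 mg/L·hr

AUC = 284 mg/L·hr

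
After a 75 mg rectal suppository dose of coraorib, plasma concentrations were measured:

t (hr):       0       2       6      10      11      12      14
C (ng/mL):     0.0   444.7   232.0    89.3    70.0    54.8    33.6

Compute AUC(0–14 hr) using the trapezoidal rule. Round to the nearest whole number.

Trapezoidal AUC_0→14:
  [0→2]: (0.0+444.7)/2 × 2 = 444.7
  [2→6]: (444.7+232.0)/2 × 4 = 1353.4
  [6→10]: (232.0+89.3)/2 × 4 = 642.6
  [10→11]: (89.3+70.0)/2 × 1 = 79.65
  [11→12]: (70.0+54.8)/2 × 1 = 62.4
  [12→14]: (54.8+33.6)/2 × 2 = 88.4
  Sum = 2671.15 ng/mL·hr

AUC = 2671 ng/mL·hr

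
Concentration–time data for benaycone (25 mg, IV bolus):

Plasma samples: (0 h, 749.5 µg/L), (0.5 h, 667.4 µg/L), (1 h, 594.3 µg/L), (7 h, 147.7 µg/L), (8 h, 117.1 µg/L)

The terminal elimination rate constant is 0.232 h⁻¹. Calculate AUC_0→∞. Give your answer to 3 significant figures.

AUC = 3530 µg/L·h

Trapezoidal AUC_0→8:
  [0→0.5]: (749.5+667.4)/2 × 0.5 = 354.225
  [0.5→1]: (667.4+594.3)/2 × 0.5 = 315.425
  [1→7]: (594.3+147.7)/2 × 6 = 2226.0
  [7→8]: (147.7+117.1)/2 × 1 = 132.4
  Sum = 3028.05 µg/L·h
Extrapolated tail: C_last / k_e = 117.1 / 0.232 = 504.741
AUC_0→∞ = 3028.05 + 504.741 = 3532.791 µg/L·h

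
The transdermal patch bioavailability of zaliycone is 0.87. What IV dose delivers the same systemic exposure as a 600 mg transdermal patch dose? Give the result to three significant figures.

D_iv = 522 mg

Systemic exposure from an extravascular dose = F × D_ev, so the equivalent IV dose is F × D_ev.
D_iv = F × D_ev = 0.87 × 600 = 522 mg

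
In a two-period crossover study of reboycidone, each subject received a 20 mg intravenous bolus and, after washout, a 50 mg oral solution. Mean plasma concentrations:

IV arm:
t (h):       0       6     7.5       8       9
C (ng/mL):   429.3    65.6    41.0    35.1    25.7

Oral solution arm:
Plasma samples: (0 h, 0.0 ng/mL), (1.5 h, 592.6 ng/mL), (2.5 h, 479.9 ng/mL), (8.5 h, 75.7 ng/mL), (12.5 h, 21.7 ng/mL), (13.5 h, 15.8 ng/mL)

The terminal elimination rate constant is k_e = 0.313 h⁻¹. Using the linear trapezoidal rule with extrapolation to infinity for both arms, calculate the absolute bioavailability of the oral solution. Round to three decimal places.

F = 0.687

Trapezoidal AUC_0→9 (IV):
  [0→6]: (429.3+65.6)/2 × 6 = 1484.7
  [6→7.5]: (65.6+41.0)/2 × 1.5 = 79.95
  [7.5→8]: (41.0+35.1)/2 × 0.5 = 19.025
  [8→9]: (35.1+25.7)/2 × 1 = 30.4
  Sum = 1614.075 ng/mL·h
IV tail: 25.7/0.313 = 82.109; AUC_iv,0→∞ = 1614.075 + 82.109 = 1696.184 ng/mL·h
Trapezoidal AUC_0→13.5 (oral solution):
  [0→1.5]: (0.0+592.6)/2 × 1.5 = 444.45
  [1.5→2.5]: (592.6+479.9)/2 × 1 = 536.25
  [2.5→8.5]: (479.9+75.7)/2 × 6 = 1666.8
  [8.5→12.5]: (75.7+21.7)/2 × 4 = 194.8
  [12.5→13.5]: (21.7+15.8)/2 × 1 = 18.75
  Sum = 2861.05 ng/mL·h
oral solution tail: 15.8/0.313 = 50.479; AUC_ev,0→∞ = 2861.05 + 50.479 = 2911.529 ng/mL·h
F = (AUC_ev/D_ev)/(AUC_iv/D_iv) = (2911.529/50)/(1696.184/20) = 58.23058/84.8092 = 0.6866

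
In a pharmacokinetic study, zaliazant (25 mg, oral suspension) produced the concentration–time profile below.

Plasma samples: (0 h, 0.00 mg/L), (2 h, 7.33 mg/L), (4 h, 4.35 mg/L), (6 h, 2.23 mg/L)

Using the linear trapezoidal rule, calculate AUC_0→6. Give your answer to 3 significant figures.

Trapezoidal AUC_0→6:
  [0→2]: (0.00+7.33)/2 × 2 = 7.33
  [2→4]: (7.33+4.35)/2 × 2 = 11.68
  [4→6]: (4.35+2.23)/2 × 2 = 6.58
  Sum = 25.59 mg/L·h

AUC = 25.6 mg/L·h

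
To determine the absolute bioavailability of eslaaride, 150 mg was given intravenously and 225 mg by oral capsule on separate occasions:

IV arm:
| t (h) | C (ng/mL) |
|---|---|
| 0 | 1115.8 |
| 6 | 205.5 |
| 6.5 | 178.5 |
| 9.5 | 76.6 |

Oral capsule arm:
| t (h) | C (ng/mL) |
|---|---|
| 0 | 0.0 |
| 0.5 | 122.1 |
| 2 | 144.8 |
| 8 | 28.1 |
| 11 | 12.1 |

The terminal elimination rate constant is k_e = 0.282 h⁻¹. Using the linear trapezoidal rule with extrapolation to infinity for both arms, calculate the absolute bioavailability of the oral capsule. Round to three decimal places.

F = 0.121

Trapezoidal AUC_0→9.5 (IV):
  [0→6]: (1115.8+205.5)/2 × 6 = 3963.9
  [6→6.5]: (205.5+178.5)/2 × 0.5 = 96.0
  [6.5→9.5]: (178.5+76.6)/2 × 3 = 382.65
  Sum = 4442.55 ng/mL·h
IV tail: 76.6/0.282 = 271.631; AUC_iv,0→∞ = 4442.55 + 271.631 = 4714.181 ng/mL·h
Trapezoidal AUC_0→11 (oral capsule):
  [0→0.5]: (0.0+122.1)/2 × 0.5 = 30.525
  [0.5→2]: (122.1+144.8)/2 × 1.5 = 200.175
  [2→8]: (144.8+28.1)/2 × 6 = 518.7
  [8→11]: (28.1+12.1)/2 × 3 = 60.3
  Sum = 809.7 ng/mL·h
oral capsule tail: 12.1/0.282 = 42.908; AUC_ev,0→∞ = 809.7 + 42.908 = 852.608 ng/mL·h
F = (AUC_ev/D_ev)/(AUC_iv/D_iv) = (852.608/225)/(4714.181/150) = 3.78937/31.4279 = 0.1206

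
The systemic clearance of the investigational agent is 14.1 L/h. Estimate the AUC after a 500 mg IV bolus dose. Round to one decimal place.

AUC = 35.5 mg/L·h

AUC_0→∞ = Dose_iv / CL
        = 500 / 14.1 = 35.461 mg/L·h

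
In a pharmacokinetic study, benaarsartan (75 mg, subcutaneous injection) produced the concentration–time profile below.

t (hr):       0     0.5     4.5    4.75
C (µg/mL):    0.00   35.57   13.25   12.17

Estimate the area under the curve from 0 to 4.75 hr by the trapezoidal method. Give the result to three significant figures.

AUC = 110 µg/mL·hr

Trapezoidal AUC_0→4.75:
  [0→0.5]: (0.00+35.57)/2 × 0.5 = 8.8925
  [0.5→4.5]: (35.57+13.25)/2 × 4 = 97.64
  [4.5→4.75]: (13.25+12.17)/2 × 0.25 = 3.1775
  Sum = 109.71 µg/mL·hr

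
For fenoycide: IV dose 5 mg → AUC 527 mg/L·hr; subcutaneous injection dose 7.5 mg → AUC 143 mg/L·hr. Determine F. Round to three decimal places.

F = (AUC_ev / D_ev) / (AUC_iv / D_iv)
  = (143/7.5) / (527/5)
  = 19.0667 / 105.4 = 0.1809

F = 0.181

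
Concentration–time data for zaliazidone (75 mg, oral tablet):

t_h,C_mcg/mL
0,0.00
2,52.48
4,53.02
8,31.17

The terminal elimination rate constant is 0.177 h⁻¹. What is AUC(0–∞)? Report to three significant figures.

AUC = 502 mcg/mL·h

Trapezoidal AUC_0→8:
  [0→2]: (0.00+52.48)/2 × 2 = 52.48
  [2→4]: (52.48+53.02)/2 × 2 = 105.5
  [4→8]: (53.02+31.17)/2 × 4 = 168.38
  Sum = 326.36 mcg/mL·h
Extrapolated tail: C_last / k_e = 31.17 / 0.177 = 176.102
AUC_0→∞ = 326.36 + 176.102 = 502.462 mcg/mL·h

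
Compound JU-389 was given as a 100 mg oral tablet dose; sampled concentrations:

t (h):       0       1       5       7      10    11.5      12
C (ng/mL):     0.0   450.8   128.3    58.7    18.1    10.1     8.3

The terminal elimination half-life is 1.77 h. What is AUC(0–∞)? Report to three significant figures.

Trapezoidal AUC_0→12:
  [0→1]: (0.0+450.8)/2 × 1 = 225.4
  [1→5]: (450.8+128.3)/2 × 4 = 1158.2
  [5→7]: (128.3+58.7)/2 × 2 = 187.0
  [7→10]: (58.7+18.1)/2 × 3 = 115.2
  [10→11.5]: (18.1+10.1)/2 × 1.5 = 21.15
  [11.5→12]: (10.1+8.3)/2 × 0.5 = 4.6
  Sum = 1711.55 ng/mL·h
k_e = ln2 / t½ = 0.693147 / 1.77 = 0.3916 h^-1
Extrapolated tail: C_last / k_e = 8.3 / 0.3916 = 21.195
AUC_0→∞ = 1711.55 + 21.195 = 1732.745 ng/mL·h

AUC = 1730 ng/mL·h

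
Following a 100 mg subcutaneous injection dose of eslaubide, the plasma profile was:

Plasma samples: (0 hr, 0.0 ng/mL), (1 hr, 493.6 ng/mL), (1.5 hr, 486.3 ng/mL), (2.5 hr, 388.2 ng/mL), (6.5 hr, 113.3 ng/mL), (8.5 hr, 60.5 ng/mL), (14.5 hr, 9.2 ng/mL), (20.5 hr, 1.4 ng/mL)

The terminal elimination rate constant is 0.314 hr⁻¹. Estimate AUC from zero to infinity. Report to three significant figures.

AUC = 2350 ng/mL·hr

Trapezoidal AUC_0→20.5:
  [0→1]: (0.0+493.6)/2 × 1 = 246.8
  [1→1.5]: (493.6+486.3)/2 × 0.5 = 244.975
  [1.5→2.5]: (486.3+388.2)/2 × 1 = 437.25
  [2.5→6.5]: (388.2+113.3)/2 × 4 = 1003.0
  [6.5→8.5]: (113.3+60.5)/2 × 2 = 173.8
  [8.5→14.5]: (60.5+9.2)/2 × 6 = 209.1
  [14.5→20.5]: (9.2+1.4)/2 × 6 = 31.8
  Sum = 2346.725 ng/mL·hr
Extrapolated tail: C_last / k_e = 1.4 / 0.314 = 4.459
AUC_0→∞ = 2346.725 + 4.459 = 2351.184 ng/mL·hr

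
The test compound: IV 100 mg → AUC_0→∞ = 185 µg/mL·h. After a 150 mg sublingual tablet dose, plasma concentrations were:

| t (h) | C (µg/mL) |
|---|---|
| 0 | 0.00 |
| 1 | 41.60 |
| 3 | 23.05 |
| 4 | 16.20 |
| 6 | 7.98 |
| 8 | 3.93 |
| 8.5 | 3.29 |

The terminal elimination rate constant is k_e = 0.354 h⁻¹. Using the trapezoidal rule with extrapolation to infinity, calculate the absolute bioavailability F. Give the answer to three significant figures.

F = 0.549

Trapezoidal AUC_0→8.5 (sublingual tablet):
  [0→1]: (0.00+41.60)/2 × 1 = 20.8
  [1→3]: (41.60+23.05)/2 × 2 = 64.65
  [3→4]: (23.05+16.20)/2 × 1 = 19.625
  [4→6]: (16.20+7.98)/2 × 2 = 24.18
  [6→8]: (7.98+3.93)/2 × 2 = 11.91
  [8→8.5]: (3.93+3.29)/2 × 0.5 = 1.805
  Sum = 142.97 µg/mL·h
Tail: C_last/k_e = 3.29/0.354 = 9.294
AUC_0→∞ (sublingual tablet) = 142.97 + 9.294 = 152.264 µg/mL·h
F = (AUC_ev/D_ev)/(AUC_iv/D_iv) = (152.264/150)/(185/100) = 1.01509/1.85 = 0.5487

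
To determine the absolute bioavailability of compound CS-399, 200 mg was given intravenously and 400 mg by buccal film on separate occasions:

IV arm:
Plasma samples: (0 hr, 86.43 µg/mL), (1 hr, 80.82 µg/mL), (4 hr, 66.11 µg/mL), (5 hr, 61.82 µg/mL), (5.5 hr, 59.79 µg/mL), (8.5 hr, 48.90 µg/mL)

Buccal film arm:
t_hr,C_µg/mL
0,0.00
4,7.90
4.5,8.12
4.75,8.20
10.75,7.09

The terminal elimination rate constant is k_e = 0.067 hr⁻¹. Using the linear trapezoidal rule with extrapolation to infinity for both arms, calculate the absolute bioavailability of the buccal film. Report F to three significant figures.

Trapezoidal AUC_0→8.5 (IV):
  [0→1]: (86.43+80.82)/2 × 1 = 83.625
  [1→4]: (80.82+66.11)/2 × 3 = 220.395
  [4→5]: (66.11+61.82)/2 × 1 = 63.965
  [5→5.5]: (61.82+59.79)/2 × 0.5 = 30.4025
  [5.5→8.5]: (59.79+48.90)/2 × 3 = 163.035
  Sum = 561.4225 µg/mL·hr
IV tail: 48.90/0.067 = 729.851; AUC_iv,0→∞ = 561.4225 + 729.851 = 1291.2735 µg/mL·hr
Trapezoidal AUC_0→10.75 (buccal film):
  [0→4]: (0.00+7.90)/2 × 4 = 15.8
  [4→4.5]: (7.90+8.12)/2 × 0.5 = 4.005
  [4.5→4.75]: (8.12+8.20)/2 × 0.25 = 2.04
  [4.75→10.75]: (8.20+7.09)/2 × 6 = 45.87
  Sum = 67.715 µg/mL·hr
buccal film tail: 7.09/0.067 = 105.821; AUC_ev,0→∞ = 67.715 + 105.821 = 173.536 µg/mL·hr
F = (AUC_ev/D_ev)/(AUC_iv/D_iv) = (173.536/400)/(1291.2735/200) = 0.43384/6.4563675 = 0.0672

F = 0.0672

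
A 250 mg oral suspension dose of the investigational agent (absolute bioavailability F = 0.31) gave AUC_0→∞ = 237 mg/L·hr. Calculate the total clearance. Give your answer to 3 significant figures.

CL = F × Dose / AUC_0→∞
   = 0.31 × 250 / 237 = 0.327004 L/hr

CL = 0.327 L/hr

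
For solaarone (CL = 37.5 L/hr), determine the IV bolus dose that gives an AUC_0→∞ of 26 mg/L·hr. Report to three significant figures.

Dose = 975 mg

Dose_iv = CL × AUC_0→∞
     = 37.5 × 26 = 975 mg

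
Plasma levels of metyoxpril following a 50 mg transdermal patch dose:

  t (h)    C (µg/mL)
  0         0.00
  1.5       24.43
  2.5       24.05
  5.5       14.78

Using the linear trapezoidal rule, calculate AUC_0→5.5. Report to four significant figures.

AUC = 100.8 µg/mL·h

Trapezoidal AUC_0→5.5:
  [0→1.5]: (0.00+24.43)/2 × 1.5 = 18.3225
  [1.5→2.5]: (24.43+24.05)/2 × 1 = 24.24
  [2.5→5.5]: (24.05+14.78)/2 × 3 = 58.245
  Sum = 100.8075 µg/mL·h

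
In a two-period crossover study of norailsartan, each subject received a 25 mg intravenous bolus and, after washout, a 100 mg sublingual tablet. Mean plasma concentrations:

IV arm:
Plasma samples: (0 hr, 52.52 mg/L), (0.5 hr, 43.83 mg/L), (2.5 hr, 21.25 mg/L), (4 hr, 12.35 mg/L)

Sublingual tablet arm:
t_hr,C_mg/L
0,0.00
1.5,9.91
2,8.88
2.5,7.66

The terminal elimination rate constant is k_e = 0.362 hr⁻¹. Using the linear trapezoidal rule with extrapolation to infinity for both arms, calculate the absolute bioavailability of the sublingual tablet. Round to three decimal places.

Trapezoidal AUC_0→4 (IV):
  [0→0.5]: (52.52+43.83)/2 × 0.5 = 24.0875
  [0.5→2.5]: (43.83+21.25)/2 × 2 = 65.08
  [2.5→4]: (21.25+12.35)/2 × 1.5 = 25.2
  Sum = 114.3675 mg/L·hr
IV tail: 12.35/0.362 = 34.116; AUC_iv,0→∞ = 114.3675 + 34.116 = 148.4835 mg/L·hr
Trapezoidal AUC_0→2.5 (sublingual tablet):
  [0→1.5]: (0.00+9.91)/2 × 1.5 = 7.4325
  [1.5→2]: (9.91+8.88)/2 × 0.5 = 4.6975
  [2→2.5]: (8.88+7.66)/2 × 0.5 = 4.135
  Sum = 16.265 mg/L·hr
sublingual tablet tail: 7.66/0.362 = 21.160; AUC_ev,0→∞ = 16.265 + 21.160 = 37.425 mg/L·hr
F = (AUC_ev/D_ev)/(AUC_iv/D_iv) = (37.425/100)/(148.4835/25) = 0.37425/5.93934 = 0.0630

F = 0.063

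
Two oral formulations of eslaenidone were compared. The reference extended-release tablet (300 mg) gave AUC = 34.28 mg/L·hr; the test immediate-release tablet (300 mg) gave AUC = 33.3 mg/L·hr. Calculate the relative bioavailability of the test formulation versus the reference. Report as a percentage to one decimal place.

F_rel = (AUC_test/D_test) / (AUC_ref/D_ref)
      = (33.3/300) / (34.28/300)
      = 0.111 / 0.114267 = 0.9714 = 97.14%

F_rel = 97.1%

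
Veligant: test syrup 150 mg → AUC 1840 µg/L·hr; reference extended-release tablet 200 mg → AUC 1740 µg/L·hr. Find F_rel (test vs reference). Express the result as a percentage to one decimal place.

F_rel = (AUC_test/D_test) / (AUC_ref/D_ref)
      = (1840/150) / (1740/200)
      = 12.2667 / 8.7 = 1.4100 = 141.00%

F_rel = 141.0%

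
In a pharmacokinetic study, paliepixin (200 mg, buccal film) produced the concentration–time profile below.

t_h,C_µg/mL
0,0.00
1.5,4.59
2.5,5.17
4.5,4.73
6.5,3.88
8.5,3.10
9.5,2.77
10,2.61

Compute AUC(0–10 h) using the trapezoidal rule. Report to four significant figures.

Trapezoidal AUC_0→10:
  [0→1.5]: (0.00+4.59)/2 × 1.5 = 3.4425
  [1.5→2.5]: (4.59+5.17)/2 × 1 = 4.88
  [2.5→4.5]: (5.17+4.73)/2 × 2 = 9.9
  [4.5→6.5]: (4.73+3.88)/2 × 2 = 8.61
  [6.5→8.5]: (3.88+3.10)/2 × 2 = 6.98
  [8.5→9.5]: (3.10+2.77)/2 × 1 = 2.935
  [9.5→10]: (2.77+2.61)/2 × 0.5 = 1.345
  Sum = 38.0925 µg/mL·h

AUC = 38.09 µg/mL·h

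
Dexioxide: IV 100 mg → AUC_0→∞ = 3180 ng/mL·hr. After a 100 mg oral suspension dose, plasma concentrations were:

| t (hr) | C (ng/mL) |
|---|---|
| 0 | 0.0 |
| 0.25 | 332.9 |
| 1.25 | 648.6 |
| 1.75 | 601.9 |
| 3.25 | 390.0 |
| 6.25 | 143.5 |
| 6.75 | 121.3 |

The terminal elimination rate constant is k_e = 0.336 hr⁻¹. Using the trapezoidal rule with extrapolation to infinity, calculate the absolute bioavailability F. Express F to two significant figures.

Trapezoidal AUC_0→6.75 (oral suspension):
  [0→0.25]: (0.0+332.9)/2 × 0.25 = 41.6125
  [0.25→1.25]: (332.9+648.6)/2 × 1 = 490.75
  [1.25→1.75]: (648.6+601.9)/2 × 0.5 = 312.625
  [1.75→3.25]: (601.9+390.0)/2 × 1.5 = 743.925
  [3.25→6.25]: (390.0+143.5)/2 × 3 = 800.25
  [6.25→6.75]: (143.5+121.3)/2 × 0.5 = 66.2
  Sum = 2455.3625 ng/mL·hr
Tail: C_last/k_e = 121.3/0.336 = 361.012
AUC_0→∞ (oral suspension) = 2455.3625 + 361.012 = 2816.3745 ng/mL·hr
F = (AUC_ev/D_ev)/(AUC_iv/D_iv) = (2816.3745/100)/(3180/100) = 28.163745/31.8 = 0.8857

F = 0.89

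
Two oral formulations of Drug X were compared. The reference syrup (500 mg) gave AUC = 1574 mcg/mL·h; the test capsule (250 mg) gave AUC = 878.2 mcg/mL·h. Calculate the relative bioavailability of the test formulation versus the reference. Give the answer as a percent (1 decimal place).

F_rel = (AUC_test/D_test) / (AUC_ref/D_ref)
      = (878.2/250) / (1574/500)
      = 3.5128 / 3.148 = 1.1159 = 111.59%

F_rel = 111.6%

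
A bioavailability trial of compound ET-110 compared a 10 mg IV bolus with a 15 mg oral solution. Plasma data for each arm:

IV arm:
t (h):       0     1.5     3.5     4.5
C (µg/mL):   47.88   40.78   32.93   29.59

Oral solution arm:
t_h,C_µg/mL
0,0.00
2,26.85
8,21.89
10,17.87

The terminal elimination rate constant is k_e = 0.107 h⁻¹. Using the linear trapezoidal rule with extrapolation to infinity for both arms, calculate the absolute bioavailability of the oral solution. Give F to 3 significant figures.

F = 0.565

Trapezoidal AUC_0→4.5 (IV):
  [0→1.5]: (47.88+40.78)/2 × 1.5 = 66.495
  [1.5→3.5]: (40.78+32.93)/2 × 2 = 73.71
  [3.5→4.5]: (32.93+29.59)/2 × 1 = 31.26
  Sum = 171.465 µg/mL·h
IV tail: 29.59/0.107 = 276.542; AUC_iv,0→∞ = 171.465 + 276.542 = 448.007 µg/mL·h
Trapezoidal AUC_0→10 (oral solution):
  [0→2]: (0.00+26.85)/2 × 2 = 26.85
  [2→8]: (26.85+21.89)/2 × 6 = 146.22
  [8→10]: (21.89+17.87)/2 × 2 = 39.76
  Sum = 212.83 µg/mL·h
oral solution tail: 17.87/0.107 = 167.009; AUC_ev,0→∞ = 212.83 + 167.009 = 379.839 µg/mL·h
F = (AUC_ev/D_ev)/(AUC_iv/D_iv) = (379.839/15)/(448.007/10) = 25.3226/44.8007 = 0.5652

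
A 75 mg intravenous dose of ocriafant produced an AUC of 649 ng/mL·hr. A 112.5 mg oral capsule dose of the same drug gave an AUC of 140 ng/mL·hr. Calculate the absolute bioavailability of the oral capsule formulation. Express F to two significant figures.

F = (AUC_ev / D_ev) / (AUC_iv / D_iv)
  = (140/112.5) / (649/75)
  = 1.24444 / 8.65333 = 0.1438

F = 0.14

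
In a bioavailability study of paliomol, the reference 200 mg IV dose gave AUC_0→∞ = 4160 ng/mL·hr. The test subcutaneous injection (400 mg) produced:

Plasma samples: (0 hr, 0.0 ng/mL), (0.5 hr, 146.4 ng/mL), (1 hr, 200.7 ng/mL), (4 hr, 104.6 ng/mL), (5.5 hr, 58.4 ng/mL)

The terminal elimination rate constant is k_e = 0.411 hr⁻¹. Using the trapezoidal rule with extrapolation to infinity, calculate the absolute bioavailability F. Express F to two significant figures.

Trapezoidal AUC_0→5.5 (subcutaneous injection):
  [0→0.5]: (0.0+146.4)/2 × 0.5 = 36.6
  [0.5→1]: (146.4+200.7)/2 × 0.5 = 86.775
  [1→4]: (200.7+104.6)/2 × 3 = 457.95
  [4→5.5]: (104.6+58.4)/2 × 1.5 = 122.25
  Sum = 703.575 ng/mL·hr
Tail: C_last/k_e = 58.4/0.411 = 142.092
AUC_0→∞ (subcutaneous injection) = 703.575 + 142.092 = 845.667 ng/mL·hr
F = (AUC_ev/D_ev)/(AUC_iv/D_iv) = (845.667/400)/(4160/200) = 2.1141675/20.8 = 0.1016

F = 0.10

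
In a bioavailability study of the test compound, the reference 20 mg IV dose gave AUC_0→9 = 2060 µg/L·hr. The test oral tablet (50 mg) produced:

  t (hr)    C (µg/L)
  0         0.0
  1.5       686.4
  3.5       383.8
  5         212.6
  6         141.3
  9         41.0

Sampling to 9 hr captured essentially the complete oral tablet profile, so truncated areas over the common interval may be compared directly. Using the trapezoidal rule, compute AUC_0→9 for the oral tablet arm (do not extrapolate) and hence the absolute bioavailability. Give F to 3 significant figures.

Trapezoidal AUC_0→9 (oral tablet):
  [0→1.5]: (0.0+686.4)/2 × 1.5 = 514.8
  [1.5→3.5]: (686.4+383.8)/2 × 2 = 1070.2
  [3.5→5]: (383.8+212.6)/2 × 1.5 = 447.3
  [5→6]: (212.6+141.3)/2 × 1 = 176.95
  [6→9]: (141.3+41.0)/2 × 3 = 273.45
  Sum = 2482.7 µg/L·hr
F = (AUC_ev/D_ev)/(AUC_iv/D_iv) = (2482.7/50)/(2060/20) = 49.654/103 = 0.4821

F = 0.482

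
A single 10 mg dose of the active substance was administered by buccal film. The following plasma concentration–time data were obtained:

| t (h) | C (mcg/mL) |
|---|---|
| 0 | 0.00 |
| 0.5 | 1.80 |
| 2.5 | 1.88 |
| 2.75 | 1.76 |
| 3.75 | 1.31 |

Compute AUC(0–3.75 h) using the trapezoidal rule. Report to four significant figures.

Trapezoidal AUC_0→3.75:
  [0→0.5]: (0.00+1.80)/2 × 0.5 = 0.45
  [0.5→2.5]: (1.80+1.88)/2 × 2 = 3.68
  [2.5→2.75]: (1.88+1.76)/2 × 0.25 = 0.455
  [2.75→3.75]: (1.76+1.31)/2 × 1 = 1.535
  Sum = 6.12 mcg/mL·h

AUC = 6.120 mcg/mL·h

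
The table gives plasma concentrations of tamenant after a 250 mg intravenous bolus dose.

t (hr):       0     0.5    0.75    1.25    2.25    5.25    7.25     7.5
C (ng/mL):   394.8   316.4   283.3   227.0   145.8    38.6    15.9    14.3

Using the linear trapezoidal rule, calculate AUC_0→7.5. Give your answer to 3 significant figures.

Trapezoidal AUC_0→7.5:
  [0→0.5]: (394.8+316.4)/2 × 0.5 = 177.8
  [0.5→0.75]: (316.4+283.3)/2 × 0.25 = 74.9625
  [0.75→1.25]: (283.3+227.0)/2 × 0.5 = 127.575
  [1.25→2.25]: (227.0+145.8)/2 × 1 = 186.4
  [2.25→5.25]: (145.8+38.6)/2 × 3 = 276.6
  [5.25→7.25]: (38.6+15.9)/2 × 2 = 54.5
  [7.25→7.5]: (15.9+14.3)/2 × 0.25 = 3.775
  Sum = 901.6125 ng/mL·hr

AUC = 902 ng/mL·hr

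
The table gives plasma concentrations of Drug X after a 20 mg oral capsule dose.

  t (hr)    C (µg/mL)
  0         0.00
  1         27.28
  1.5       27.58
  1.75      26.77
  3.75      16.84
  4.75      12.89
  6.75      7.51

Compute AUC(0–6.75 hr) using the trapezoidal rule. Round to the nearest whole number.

Trapezoidal AUC_0→6.75:
  [0→1]: (0.00+27.28)/2 × 1 = 13.64
  [1→1.5]: (27.28+27.58)/2 × 0.5 = 13.715
  [1.5→1.75]: (27.58+26.77)/2 × 0.25 = 6.79375
  [1.75→3.75]: (26.77+16.84)/2 × 2 = 43.61
  [3.75→4.75]: (16.84+12.89)/2 × 1 = 14.865
  [4.75→6.75]: (12.89+7.51)/2 × 2 = 20.4
  Sum = 113.02375 µg/mL·hr

AUC = 113 µg/mL·hr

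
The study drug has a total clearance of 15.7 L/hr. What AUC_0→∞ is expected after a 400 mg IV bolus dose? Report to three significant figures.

AUC = 25.5 mg/L·hr

AUC_0→∞ = Dose_iv / CL
        = 400 / 15.7 = 25.4777 mg/L·hr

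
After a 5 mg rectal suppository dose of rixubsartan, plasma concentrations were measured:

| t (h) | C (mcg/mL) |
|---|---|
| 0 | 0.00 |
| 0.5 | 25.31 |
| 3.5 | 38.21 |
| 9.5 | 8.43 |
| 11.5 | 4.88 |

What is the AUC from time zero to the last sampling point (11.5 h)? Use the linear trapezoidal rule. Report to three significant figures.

AUC = 255 mcg/mL·h

Trapezoidal AUC_0→11.5:
  [0→0.5]: (0.00+25.31)/2 × 0.5 = 6.3275
  [0.5→3.5]: (25.31+38.21)/2 × 3 = 95.28
  [3.5→9.5]: (38.21+8.43)/2 × 6 = 139.92
  [9.5→11.5]: (8.43+4.88)/2 × 2 = 13.31
  Sum = 254.8375 mcg/mL·h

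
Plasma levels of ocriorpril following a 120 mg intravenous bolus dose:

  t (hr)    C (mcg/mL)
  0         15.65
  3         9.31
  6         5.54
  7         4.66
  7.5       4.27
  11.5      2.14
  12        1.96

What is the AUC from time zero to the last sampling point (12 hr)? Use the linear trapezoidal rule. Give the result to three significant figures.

AUC = 80.9 mcg/mL·hr

Trapezoidal AUC_0→12:
  [0→3]: (15.65+9.31)/2 × 3 = 37.44
  [3→6]: (9.31+5.54)/2 × 3 = 22.275
  [6→7]: (5.54+4.66)/2 × 1 = 5.1
  [7→7.5]: (4.66+4.27)/2 × 0.5 = 2.2325
  [7.5→11.5]: (4.27+2.14)/2 × 4 = 12.82
  [11.5→12]: (2.14+1.96)/2 × 0.5 = 1.025
  Sum = 80.8925 mcg/mL·hr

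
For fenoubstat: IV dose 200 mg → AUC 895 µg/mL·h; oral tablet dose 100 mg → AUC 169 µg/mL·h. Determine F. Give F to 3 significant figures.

F = (AUC_ev / D_ev) / (AUC_iv / D_iv)
  = (169/100) / (895/200)
  = 1.69 / 4.475 = 0.3777

F = 0.378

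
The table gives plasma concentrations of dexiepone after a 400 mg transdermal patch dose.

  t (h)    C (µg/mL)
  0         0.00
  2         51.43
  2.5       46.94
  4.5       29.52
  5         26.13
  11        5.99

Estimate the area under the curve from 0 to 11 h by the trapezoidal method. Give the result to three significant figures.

Trapezoidal AUC_0→11:
  [0→2]: (0.00+51.43)/2 × 2 = 51.43
  [2→2.5]: (51.43+46.94)/2 × 0.5 = 24.5925
  [2.5→4.5]: (46.94+29.52)/2 × 2 = 76.46
  [4.5→5]: (29.52+26.13)/2 × 0.5 = 13.9125
  [5→11]: (26.13+5.99)/2 × 6 = 96.36
  Sum = 262.755 µg/mL·h

AUC = 263 µg/mL·h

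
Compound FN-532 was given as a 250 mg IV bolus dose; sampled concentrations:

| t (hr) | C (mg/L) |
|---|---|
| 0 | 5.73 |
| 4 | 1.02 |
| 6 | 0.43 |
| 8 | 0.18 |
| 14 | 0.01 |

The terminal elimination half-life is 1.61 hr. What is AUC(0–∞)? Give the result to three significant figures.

AUC = 16.2 mg/L·hr

Trapezoidal AUC_0→14:
  [0→4]: (5.73+1.02)/2 × 4 = 13.5
  [4→6]: (1.02+0.43)/2 × 2 = 1.45
  [6→8]: (0.43+0.18)/2 × 2 = 0.61
  [8→14]: (0.18+0.01)/2 × 6 = 0.57
  Sum = 16.13 mg/L·hr
k_e = ln2 / t½ = 0.693147 / 1.61 = 0.4305 hr^-1
Extrapolated tail: C_last / k_e = 0.01 / 0.4305 = 0.023
AUC_0→∞ = 16.13 + 0.023 = 16.153 mg/L·hr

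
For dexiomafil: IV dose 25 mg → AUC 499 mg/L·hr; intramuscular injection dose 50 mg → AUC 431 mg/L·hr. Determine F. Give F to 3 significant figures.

F = (AUC_ev / D_ev) / (AUC_iv / D_iv)
  = (431/50) / (499/25)
  = 8.62 / 19.96 = 0.4319

F = 0.432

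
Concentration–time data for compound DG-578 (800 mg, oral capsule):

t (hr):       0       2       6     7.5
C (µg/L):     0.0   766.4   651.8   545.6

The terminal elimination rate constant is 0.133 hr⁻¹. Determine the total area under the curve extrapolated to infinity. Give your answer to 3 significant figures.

AUC = 8600 µg/L·hr

Trapezoidal AUC_0→7.5:
  [0→2]: (0.0+766.4)/2 × 2 = 766.4
  [2→6]: (766.4+651.8)/2 × 4 = 2836.4
  [6→7.5]: (651.8+545.6)/2 × 1.5 = 898.05
  Sum = 4500.85 µg/L·hr
Extrapolated tail: C_last / k_e = 545.6 / 0.133 = 4102.256
AUC_0→∞ = 4500.85 + 4102.256 = 8603.106 µg/L·hr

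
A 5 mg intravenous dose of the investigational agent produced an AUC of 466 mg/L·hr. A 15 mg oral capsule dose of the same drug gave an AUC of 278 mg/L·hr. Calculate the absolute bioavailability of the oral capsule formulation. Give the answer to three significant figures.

F = (AUC_ev / D_ev) / (AUC_iv / D_iv)
  = (278/15) / (466/5)
  = 18.5333 / 93.2 = 0.1989

F = 0.199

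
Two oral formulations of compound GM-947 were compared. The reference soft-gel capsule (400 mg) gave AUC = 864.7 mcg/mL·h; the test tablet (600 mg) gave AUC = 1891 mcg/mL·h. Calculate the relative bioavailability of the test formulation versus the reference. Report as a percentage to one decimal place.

F_rel = 145.8%

F_rel = (AUC_test/D_test) / (AUC_ref/D_ref)
      = (1891/600) / (864.7/400)
      = 3.15167 / 2.16175 = 1.4579 = 145.79%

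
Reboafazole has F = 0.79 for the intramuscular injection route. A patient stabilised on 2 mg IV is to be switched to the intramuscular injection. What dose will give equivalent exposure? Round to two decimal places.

For equal systemic exposure: F × D_ev = D_iv
D_ev = D_iv / F = 2 / 0.79 = 2.53165 mg

D_intramuscular = 2.53 mg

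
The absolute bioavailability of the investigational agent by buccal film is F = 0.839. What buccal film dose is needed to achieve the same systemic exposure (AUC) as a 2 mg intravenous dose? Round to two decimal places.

For equal systemic exposure: F × D_ev = D_iv
D_ev = D_iv / F = 2 / 0.839 = 2.38379 mg

D_buccal = 2.38 mg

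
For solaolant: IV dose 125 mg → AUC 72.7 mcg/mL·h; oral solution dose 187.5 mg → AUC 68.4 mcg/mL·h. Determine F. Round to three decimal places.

F = (AUC_ev / D_ev) / (AUC_iv / D_iv)
  = (68.4/187.5) / (72.7/125)
  = 0.3648 / 0.5816 = 0.6272

F = 0.627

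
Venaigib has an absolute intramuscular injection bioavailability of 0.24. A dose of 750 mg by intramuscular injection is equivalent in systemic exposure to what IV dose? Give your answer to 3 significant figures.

Systemic exposure from an extravascular dose = F × D_ev, so the equivalent IV dose is F × D_ev.
D_iv = F × D_ev = 0.24 × 750 = 180 mg

D_iv = 180 mg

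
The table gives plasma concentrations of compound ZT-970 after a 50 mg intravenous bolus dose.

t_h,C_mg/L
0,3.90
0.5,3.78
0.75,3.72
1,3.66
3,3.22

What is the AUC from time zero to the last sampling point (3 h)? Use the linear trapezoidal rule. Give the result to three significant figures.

AUC = 10.7 mg/L·h

Trapezoidal AUC_0→3:
  [0→0.5]: (3.90+3.78)/2 × 0.5 = 1.92
  [0.5→0.75]: (3.78+3.72)/2 × 0.25 = 0.9375
  [0.75→1]: (3.72+3.66)/2 × 0.25 = 0.9225
  [1→3]: (3.66+3.22)/2 × 2 = 6.88
  Sum = 10.66 mg/L·h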